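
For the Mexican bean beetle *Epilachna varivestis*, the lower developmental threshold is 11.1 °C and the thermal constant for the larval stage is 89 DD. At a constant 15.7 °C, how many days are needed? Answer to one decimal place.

Daily accumulation = 15.7 − 11.1 = 4.6 DD/day.
Duration = 89 / 4.6 = 19.348 ≈ 19.3 days.

19.3 days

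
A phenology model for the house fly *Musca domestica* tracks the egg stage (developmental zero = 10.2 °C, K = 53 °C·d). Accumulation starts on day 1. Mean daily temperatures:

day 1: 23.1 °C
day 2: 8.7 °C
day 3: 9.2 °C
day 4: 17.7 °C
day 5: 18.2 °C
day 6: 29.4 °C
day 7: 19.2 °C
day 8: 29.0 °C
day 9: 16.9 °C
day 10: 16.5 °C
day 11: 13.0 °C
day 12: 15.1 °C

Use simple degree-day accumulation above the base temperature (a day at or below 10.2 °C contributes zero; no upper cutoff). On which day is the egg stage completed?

Daily DD above 10.2 °C: 12.9, 0.0, 0.0, 7.5, 8.0, 19.2, 9.0, 18.8, 6.7, 6.3, 2.8, 4.9.
Cumulative: 12.9, 12.9, 12.9, 20.4, 28.4, 47.6, 56.6, 75.4, 82.1, 88.4, 91.2, 96.1.
The total first reaches 53 DD on day 7.

day 7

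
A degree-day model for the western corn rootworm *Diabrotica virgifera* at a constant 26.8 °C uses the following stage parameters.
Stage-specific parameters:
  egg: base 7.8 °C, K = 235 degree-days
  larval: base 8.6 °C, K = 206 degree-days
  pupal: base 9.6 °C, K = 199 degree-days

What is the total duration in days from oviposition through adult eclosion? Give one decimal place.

35.3 days

egg: 235 / (26.8 − 7.8) = 235 / 19.0 = 12.368 d.
larval: 206 / (26.8 − 8.6) = 206 / 18.2 = 11.319 d.
pupal: 199 / (26.8 − 9.6) = 199 / 17.2 = 11.570 d.
Sum = 35.257 ≈ 35.3 days.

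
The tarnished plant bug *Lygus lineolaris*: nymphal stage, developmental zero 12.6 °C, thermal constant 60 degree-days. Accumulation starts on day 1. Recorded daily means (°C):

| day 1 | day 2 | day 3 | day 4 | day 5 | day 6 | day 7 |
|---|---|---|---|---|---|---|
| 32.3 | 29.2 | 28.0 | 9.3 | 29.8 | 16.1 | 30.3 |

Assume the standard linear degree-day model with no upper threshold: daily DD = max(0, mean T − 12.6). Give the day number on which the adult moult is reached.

Daily DD above 12.6 °C: 19.7, 16.6, 15.4, 0.0, 17.2, 3.5, 17.7.
Cumulative: 19.7, 36.3, 51.7, 51.7, 68.9, 72.4, 90.1.
The total first reaches 60 DD on day 5.

day 5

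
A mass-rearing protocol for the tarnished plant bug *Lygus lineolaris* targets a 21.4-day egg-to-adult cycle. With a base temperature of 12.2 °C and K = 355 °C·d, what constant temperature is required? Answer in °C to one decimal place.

Required daily accumulation = 355 / 21.4 = 16.589 DD/day.
T = T_base + 16.589 = 12.2 + 16.589 = 28.789 ≈ 28.8 °C.

28.8 °C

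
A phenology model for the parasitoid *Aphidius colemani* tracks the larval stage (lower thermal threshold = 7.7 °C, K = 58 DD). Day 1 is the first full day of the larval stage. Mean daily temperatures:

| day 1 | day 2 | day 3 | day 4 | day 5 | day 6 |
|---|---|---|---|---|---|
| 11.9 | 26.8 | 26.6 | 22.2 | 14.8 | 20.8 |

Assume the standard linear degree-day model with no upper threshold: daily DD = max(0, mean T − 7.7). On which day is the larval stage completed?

Daily DD above 7.7 °C: 4.2, 19.1, 18.9, 14.5, 7.1, 13.1.
Cumulative: 4.2, 23.3, 42.2, 56.7, 63.8, 76.9.
The total first reaches 58 DD on day 5.

day 5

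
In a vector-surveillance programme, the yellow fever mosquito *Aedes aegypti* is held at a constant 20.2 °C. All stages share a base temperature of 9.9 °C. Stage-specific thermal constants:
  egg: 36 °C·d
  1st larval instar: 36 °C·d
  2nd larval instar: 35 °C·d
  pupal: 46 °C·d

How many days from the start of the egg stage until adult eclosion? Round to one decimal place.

Daily accumulation at 20.2 °C = 20.2 − 9.9 = 10.3 DD/day.
Total K = 36 + 36 + 35 + 46 = 153 DD.
Total duration = 153 / 10.3 = 14.854 ≈ 14.9 days.

14.9 days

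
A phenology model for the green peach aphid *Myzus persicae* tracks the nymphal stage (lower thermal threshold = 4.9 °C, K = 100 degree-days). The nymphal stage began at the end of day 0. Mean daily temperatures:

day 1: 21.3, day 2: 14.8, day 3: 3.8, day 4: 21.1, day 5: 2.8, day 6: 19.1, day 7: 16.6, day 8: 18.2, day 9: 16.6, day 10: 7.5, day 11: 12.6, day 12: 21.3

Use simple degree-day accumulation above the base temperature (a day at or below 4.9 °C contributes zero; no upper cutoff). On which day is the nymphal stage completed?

day 11

Daily DD above 4.9 °C: 16.4, 9.9, 0.0, 16.2, 0.0, 14.2, 11.7, 13.3, 11.7, 2.6, 7.7, 16.4.
Cumulative: 16.4, 26.3, 26.3, 42.5, 42.5, 56.7, 68.4, 81.7, 93.4, 96.0, 103.7, 120.1.
The total first reaches 100 DD on day 11.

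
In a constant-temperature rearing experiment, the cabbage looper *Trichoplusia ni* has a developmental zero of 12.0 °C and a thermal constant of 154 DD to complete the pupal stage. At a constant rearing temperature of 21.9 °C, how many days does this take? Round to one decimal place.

15.6 days

Daily accumulation = 21.9 − 12.0 = 9.9 DD/day.
Duration = 154 / 9.9 = 15.556 ≈ 15.6 days.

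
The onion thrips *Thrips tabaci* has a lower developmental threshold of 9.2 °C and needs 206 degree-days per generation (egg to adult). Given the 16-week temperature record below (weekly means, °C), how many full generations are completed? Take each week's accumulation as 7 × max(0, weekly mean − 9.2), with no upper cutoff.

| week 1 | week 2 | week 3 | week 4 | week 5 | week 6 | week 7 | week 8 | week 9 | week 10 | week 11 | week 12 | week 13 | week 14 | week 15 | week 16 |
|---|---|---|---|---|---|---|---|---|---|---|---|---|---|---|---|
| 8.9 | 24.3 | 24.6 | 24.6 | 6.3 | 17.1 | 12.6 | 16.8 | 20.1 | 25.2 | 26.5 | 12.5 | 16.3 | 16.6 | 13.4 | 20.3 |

Weekly DD (7 × max(0, T̄ − 9.2)): 0.0, 105.7, 107.8, 107.8, 0.0, 55.3, 23.8, 53.2, 76.3, 112.0, 121.1, 23.1, 49.7, 51.8, 29.4, 77.7.
Season total = 994.7 DD.
Complete generations = ⌊994.7 / 206⌋ = 4.

4 generations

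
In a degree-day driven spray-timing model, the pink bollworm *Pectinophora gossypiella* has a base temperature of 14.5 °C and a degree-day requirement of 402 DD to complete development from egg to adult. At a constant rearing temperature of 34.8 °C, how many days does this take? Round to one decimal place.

Daily accumulation = 34.8 − 14.5 = 20.3 DD/day.
Duration = 402 / 20.3 = 19.803 ≈ 19.8 days.

19.8 days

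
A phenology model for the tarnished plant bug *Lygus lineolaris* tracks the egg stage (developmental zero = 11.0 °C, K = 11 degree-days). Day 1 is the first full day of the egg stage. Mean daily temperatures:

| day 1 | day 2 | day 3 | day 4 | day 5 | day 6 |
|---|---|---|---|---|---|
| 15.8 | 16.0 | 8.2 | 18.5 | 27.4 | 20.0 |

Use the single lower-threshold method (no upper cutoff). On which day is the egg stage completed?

Daily DD above 11.0 °C: 4.8, 5.0, 0.0, 7.5, 16.4, 9.0.
Cumulative: 4.8, 9.8, 9.8, 17.3, 33.7, 42.7.
The total first reaches 11 DD on day 4.

day 4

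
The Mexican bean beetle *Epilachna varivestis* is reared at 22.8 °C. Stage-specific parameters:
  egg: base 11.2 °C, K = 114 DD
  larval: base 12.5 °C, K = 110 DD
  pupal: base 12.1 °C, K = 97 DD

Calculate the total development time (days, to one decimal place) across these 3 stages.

29.6 days

egg: 114 / (22.8 − 11.2) = 114 / 11.6 = 9.828 d.
larval: 110 / (22.8 − 12.5) = 110 / 10.3 = 10.680 d.
pupal: 97 / (22.8 − 12.1) = 97 / 10.7 = 9.065 d.
Sum = 29.573 ≈ 29.6 days.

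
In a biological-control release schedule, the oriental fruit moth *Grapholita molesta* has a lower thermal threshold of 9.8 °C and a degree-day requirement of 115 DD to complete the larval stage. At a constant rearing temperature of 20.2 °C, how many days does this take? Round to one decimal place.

Daily accumulation = 20.2 − 9.8 = 10.4 DD/day.
Duration = 115 / 10.4 = 11.058 ≈ 11.1 days.

11.1 days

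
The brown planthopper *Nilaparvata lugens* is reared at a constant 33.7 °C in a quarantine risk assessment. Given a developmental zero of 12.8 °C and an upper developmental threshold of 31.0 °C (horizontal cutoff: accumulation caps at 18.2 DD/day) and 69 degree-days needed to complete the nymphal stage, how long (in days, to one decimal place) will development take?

3.8 days

Temperature 33.7 °C exceeds the upper threshold, so daily accumulation caps at 31.0 − 12.8 = 18.2 DD/day.
Duration = 69 / 18.2 = 3.791 ≈ 3.8 days.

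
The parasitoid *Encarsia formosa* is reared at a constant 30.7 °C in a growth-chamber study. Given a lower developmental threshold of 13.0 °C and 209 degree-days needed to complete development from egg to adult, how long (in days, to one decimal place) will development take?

11.8 days

Daily accumulation = 30.7 − 13.0 = 17.7 DD/day.
Duration = 209 / 17.7 = 11.808 ≈ 11.8 days.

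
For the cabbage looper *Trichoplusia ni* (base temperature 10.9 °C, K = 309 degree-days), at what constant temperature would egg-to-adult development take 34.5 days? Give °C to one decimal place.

Required daily accumulation = 309 / 34.5 = 8.957 DD/day.
T = T_base + 8.957 = 10.9 + 8.957 = 19.857 ≈ 19.9 °C.

19.9 °C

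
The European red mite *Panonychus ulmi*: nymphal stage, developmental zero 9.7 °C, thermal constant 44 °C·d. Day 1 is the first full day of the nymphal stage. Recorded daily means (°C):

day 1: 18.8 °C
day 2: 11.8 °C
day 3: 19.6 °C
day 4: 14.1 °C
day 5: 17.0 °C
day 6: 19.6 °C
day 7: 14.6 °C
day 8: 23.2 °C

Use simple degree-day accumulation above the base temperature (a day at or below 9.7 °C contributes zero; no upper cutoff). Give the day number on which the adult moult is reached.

day 7

Daily DD above 9.7 °C: 9.1, 2.1, 9.9, 4.4, 7.3, 9.9, 4.9, 13.5.
Cumulative: 9.1, 11.2, 21.1, 25.5, 32.8, 42.7, 47.6, 61.1.
The total first reaches 44 DD on day 7.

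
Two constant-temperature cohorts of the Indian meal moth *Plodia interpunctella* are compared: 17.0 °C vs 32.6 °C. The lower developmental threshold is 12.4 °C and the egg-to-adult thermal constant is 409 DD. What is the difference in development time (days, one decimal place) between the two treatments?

At 17.0 °C: 409 / (17.0 − 12.4) = 409 / 4.6 = 88.913 d.
At 32.6 °C: 409 / (32.6 − 12.4) = 409 / 20.2 = 20.248 d.
Difference = |88.913 − 20.248| = 68.666 ≈ 68.7 days.

68.7 days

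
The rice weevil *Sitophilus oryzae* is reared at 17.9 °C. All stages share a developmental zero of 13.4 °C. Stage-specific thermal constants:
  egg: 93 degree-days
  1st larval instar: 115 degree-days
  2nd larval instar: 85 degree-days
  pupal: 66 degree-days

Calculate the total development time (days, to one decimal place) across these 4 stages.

Daily accumulation at 17.9 °C = 17.9 − 13.4 = 4.5 DD/day.
Total K = 93 + 115 + 85 + 66 = 359 DD.
Total duration = 359 / 4.5 = 79.778 ≈ 79.8 days.

79.8 days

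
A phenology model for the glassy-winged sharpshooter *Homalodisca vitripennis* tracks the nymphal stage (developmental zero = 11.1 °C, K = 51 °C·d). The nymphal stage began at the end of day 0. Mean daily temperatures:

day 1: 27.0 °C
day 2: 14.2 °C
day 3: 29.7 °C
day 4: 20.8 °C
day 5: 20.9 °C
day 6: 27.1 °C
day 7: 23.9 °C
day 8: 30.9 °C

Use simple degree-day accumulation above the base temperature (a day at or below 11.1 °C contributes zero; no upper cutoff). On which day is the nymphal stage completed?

Daily DD above 11.1 °C: 15.9, 3.1, 18.6, 9.7, 9.8, 16.0, 12.8, 19.8.
Cumulative: 15.9, 19.0, 37.6, 47.3, 57.1, 73.1, 85.9, 105.7.
The total first reaches 51 DD on day 5.

day 5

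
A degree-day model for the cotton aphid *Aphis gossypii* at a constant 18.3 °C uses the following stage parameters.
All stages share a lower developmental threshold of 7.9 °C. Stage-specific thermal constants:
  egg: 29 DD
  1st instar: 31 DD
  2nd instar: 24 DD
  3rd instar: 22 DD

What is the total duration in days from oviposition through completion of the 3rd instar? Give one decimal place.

Daily accumulation at 18.3 °C = 18.3 − 7.9 = 10.4 DD/day.
Total K = 29 + 31 + 24 + 22 = 106 DD.
Total duration = 106 / 10.4 = 10.192 ≈ 10.2 days.

10.2 days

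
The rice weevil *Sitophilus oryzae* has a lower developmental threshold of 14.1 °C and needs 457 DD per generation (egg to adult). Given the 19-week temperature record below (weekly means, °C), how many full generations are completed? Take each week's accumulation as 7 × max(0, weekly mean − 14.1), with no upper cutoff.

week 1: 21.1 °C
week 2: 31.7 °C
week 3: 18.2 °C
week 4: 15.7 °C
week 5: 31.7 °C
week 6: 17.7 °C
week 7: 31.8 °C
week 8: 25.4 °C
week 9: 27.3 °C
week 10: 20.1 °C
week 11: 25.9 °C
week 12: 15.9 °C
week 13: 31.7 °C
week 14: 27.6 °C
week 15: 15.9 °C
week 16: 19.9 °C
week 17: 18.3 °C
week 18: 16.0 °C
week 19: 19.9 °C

Weekly DD (7 × max(0, T̄ − 14.1)): 49.0, 123.2, 28.7, 11.2, 123.2, 25.2, 123.9, 79.1, 92.4, 42.0, 82.6, 12.6, 123.2, 94.5, 12.6, 40.6, 29.4, 13.3, 40.6.
Season total = 1147.3 DD.
Complete generations = ⌊1147.3 / 457⌋ = 2.

2 generations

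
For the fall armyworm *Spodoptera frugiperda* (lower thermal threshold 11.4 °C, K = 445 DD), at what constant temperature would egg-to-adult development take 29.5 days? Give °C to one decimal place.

26.5 °C

Required daily accumulation = 445 / 29.5 = 15.085 DD/day.
T = T_base + 15.085 = 11.4 + 15.085 = 26.485 ≈ 26.5 °C.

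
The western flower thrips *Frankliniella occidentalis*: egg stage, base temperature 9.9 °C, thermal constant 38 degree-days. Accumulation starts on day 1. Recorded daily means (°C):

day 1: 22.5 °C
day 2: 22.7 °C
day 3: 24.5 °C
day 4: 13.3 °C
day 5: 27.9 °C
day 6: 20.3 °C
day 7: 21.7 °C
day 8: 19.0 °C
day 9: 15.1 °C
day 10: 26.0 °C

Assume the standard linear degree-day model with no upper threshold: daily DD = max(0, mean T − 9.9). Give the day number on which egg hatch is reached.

day 3

Daily DD above 9.9 °C: 12.6, 12.8, 14.6, 3.4, 18.0, 10.4, 11.8, 9.1, 5.2, 16.1.
Cumulative: 12.6, 25.4, 40.0, 43.4, 61.4, 71.8, 83.6, 92.7, 97.9, 114.0.
The total first reaches 38 DD on day 3.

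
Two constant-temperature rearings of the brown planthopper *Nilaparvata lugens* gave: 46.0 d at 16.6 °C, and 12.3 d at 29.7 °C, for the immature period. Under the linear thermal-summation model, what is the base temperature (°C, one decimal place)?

11.8 °C

Under the model K = D·(T − T_b), so D₁·(T₁ − T_b) = D₂·(T₂ − T_b).
46.0·(16.6 − T_b) = 12.3·(29.7 − T_b)
T_b = (46.0·16.6 − 12.3·29.7) / (46.0 − 12.3) = 398.29 / 33.7 = 11.819 °C ≈ 11.8 °C.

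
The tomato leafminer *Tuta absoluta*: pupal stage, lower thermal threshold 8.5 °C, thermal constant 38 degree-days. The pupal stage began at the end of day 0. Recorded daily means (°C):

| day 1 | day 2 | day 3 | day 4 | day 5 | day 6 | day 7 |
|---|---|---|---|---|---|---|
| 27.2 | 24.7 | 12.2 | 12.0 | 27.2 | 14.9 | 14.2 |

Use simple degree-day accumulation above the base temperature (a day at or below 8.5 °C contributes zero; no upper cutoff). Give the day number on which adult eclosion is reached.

day 3

Daily DD above 8.5 °C: 18.7, 16.2, 3.7, 3.5, 18.7, 6.4, 5.7.
Cumulative: 18.7, 34.9, 38.6, 42.1, 60.8, 67.2, 72.9.
The total first reaches 38 DD on day 3.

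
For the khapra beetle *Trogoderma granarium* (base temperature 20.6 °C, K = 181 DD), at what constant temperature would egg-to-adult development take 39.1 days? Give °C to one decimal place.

Required daily accumulation = 181 / 39.1 = 4.629 DD/day.
T = T_base + 4.629 = 20.6 + 4.629 = 25.229 ≈ 25.2 °C.

25.2 °C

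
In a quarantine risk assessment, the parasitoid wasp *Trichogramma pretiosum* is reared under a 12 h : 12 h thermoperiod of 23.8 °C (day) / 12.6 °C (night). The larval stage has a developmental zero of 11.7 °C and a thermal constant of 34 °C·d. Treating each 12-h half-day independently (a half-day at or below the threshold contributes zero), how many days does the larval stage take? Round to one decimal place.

Day half: max(0, 23.8 − 11.7) × 0.5 = 12.1 × 0.5 = 6.05 DD.
Night half: max(0, 12.6 − 11.7) × 0.5 = 0.9 × 0.5 = 0.45 DD.
Per 24 h: 6.50 DD/day.
Duration = 34 / 6.50 = 5.231 ≈ 5.2 days.

5.2 days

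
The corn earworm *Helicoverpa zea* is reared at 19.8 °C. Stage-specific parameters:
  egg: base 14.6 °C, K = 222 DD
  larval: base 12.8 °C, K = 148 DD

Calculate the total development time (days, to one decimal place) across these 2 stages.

63.8 days

egg: 222 / (19.8 − 14.6) = 222 / 5.2 = 42.692 d.
larval: 148 / (19.8 − 12.8) = 148 / 7.0 = 21.143 d.
Sum = 63.835 ≈ 63.8 days.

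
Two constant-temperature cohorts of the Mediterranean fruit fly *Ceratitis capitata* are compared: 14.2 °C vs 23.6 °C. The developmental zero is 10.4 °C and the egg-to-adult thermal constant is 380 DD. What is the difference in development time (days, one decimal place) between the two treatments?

71.2 days

At 14.2 °C: 380 / (14.2 − 10.4) = 380 / 3.8 = 100.000 d.
At 23.6 °C: 380 / (23.6 − 10.4) = 380 / 13.2 = 28.788 d.
Difference = |100.000 − 28.788| = 71.212 ≈ 71.2 days.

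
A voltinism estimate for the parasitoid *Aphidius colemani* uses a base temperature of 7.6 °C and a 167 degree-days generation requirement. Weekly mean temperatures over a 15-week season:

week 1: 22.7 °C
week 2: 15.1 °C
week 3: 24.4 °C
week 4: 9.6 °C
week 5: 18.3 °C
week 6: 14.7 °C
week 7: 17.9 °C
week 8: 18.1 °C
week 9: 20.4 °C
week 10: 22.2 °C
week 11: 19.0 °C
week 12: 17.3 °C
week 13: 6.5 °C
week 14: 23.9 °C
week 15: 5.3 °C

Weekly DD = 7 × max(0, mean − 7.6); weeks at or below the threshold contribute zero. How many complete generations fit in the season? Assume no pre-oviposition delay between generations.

Weekly DD (7 × max(0, T̄ − 7.6)): 105.7, 52.5, 117.6, 14.0, 74.9, 49.7, 72.1, 73.5, 89.6, 102.2, 79.8, 67.9, 0.0, 114.1, 0.0.
Season total = 1013.6 DD.
Complete generations = ⌊1013.6 / 167⌋ = 6.

6 generations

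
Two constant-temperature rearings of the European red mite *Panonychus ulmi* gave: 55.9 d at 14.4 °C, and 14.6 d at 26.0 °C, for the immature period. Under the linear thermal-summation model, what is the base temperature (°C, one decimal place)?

10.3 °C

Equal thermal constants: D₁(T₁ − T_b) = D₂(T₂ − T_b).
55.9·(14.4 − T_b) = 14.6·(26.0 − T_b)
T_b = (55.9·14.4 − 14.6·26.0) / (55.9 − 14.6) = 425.36 / 41.3 = 10.299 °C ≈ 10.3 °C.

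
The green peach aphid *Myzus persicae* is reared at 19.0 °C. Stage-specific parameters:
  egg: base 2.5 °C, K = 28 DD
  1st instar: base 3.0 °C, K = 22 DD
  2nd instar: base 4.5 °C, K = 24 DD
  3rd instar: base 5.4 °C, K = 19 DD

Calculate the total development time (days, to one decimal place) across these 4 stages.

egg: 28 / (19.0 − 2.5) = 28 / 16.5 = 1.697 d.
1st instar: 22 / (19.0 − 3.0) = 22 / 16.0 = 1.375 d.
2nd instar: 24 / (19.0 − 4.5) = 24 / 14.5 = 1.655 d.
3rd instar: 19 / (19.0 − 5.4) = 19 / 13.6 = 1.397 d.
Sum = 6.124 ≈ 6.1 days.

6.1 days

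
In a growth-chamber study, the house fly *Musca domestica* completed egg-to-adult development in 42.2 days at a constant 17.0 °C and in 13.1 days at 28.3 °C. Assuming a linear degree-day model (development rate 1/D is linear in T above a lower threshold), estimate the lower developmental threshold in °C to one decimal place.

11.9 °C

Under the model K = D·(T − T_b), so D₁·(T₁ − T_b) = D₂·(T₂ − T_b).
42.2·(17.0 − T_b) = 13.1·(28.3 − T_b)
T_b = (42.2·17.0 − 13.1·28.3) / (42.2 − 13.1) = 346.67 / 29.1 = 11.913 °C ≈ 11.9 °C.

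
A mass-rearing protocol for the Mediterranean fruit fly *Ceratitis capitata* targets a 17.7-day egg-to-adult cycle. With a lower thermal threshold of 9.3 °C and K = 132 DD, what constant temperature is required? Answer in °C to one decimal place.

Required daily accumulation = 132 / 17.7 = 7.458 DD/day.
T = T_base + 7.458 = 9.3 + 7.458 = 16.758 ≈ 16.8 °C.

16.8 °C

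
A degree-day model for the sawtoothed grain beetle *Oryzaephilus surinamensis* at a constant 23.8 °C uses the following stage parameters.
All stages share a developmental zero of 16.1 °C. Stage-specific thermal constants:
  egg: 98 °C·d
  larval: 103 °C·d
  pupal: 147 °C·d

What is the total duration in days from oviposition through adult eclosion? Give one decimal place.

45.2 days

Daily accumulation at 23.8 °C = 23.8 − 16.1 = 7.7 DD/day.
Total K = 98 + 103 + 147 = 348 DD.
Total duration = 348 / 7.7 = 45.195 ≈ 45.2 days.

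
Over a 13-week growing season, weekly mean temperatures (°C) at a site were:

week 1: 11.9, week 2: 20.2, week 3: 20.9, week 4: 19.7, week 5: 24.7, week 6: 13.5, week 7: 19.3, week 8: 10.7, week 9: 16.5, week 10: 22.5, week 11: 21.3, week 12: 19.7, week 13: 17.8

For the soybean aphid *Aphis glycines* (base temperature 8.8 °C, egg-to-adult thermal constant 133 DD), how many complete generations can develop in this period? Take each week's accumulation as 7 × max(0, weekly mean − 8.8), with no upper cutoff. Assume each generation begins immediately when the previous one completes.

Weekly DD (7 × max(0, T̄ − 8.8)): 21.7, 79.8, 84.7, 76.3, 111.3, 32.9, 73.5, 13.3, 53.9, 95.9, 87.5, 76.3, 63.0.
Season total = 870.1 DD.
Complete generations = ⌊870.1 / 133⌋ = 6.

6 generations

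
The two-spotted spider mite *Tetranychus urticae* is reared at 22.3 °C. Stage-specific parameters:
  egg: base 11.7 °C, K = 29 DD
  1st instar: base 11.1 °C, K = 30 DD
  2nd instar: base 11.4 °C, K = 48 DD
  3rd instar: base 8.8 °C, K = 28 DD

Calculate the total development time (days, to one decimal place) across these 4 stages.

egg: 29 / (22.3 − 11.7) = 29 / 10.6 = 2.736 d.
1st instar: 30 / (22.3 − 11.1) = 30 / 11.2 = 2.679 d.
2nd instar: 48 / (22.3 − 11.4) = 48 / 10.9 = 4.404 d.
3rd instar: 28 / (22.3 − 8.8) = 28 / 13.5 = 2.074 d.
Sum = 11.892 ≈ 11.9 days.

11.9 days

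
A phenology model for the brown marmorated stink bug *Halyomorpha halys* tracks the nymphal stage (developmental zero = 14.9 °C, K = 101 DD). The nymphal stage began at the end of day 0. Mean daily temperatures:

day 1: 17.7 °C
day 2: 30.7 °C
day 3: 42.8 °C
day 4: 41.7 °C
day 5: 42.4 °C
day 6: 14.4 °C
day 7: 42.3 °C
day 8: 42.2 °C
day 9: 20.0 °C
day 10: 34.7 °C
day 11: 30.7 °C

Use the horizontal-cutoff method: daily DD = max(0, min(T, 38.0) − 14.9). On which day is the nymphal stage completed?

day 7

Daily DD above 14.9 °C (capped at 23.1): 2.8, 15.8, 23.1, 23.1, 23.1, 0.0, 23.1, 23.1, 5.1, 19.8, 15.8.
Cumulative: 2.8, 18.6, 41.7, 64.8, 87.9, 87.9, 111.0, 134.1, 139.2, 159.0, 174.8.
The total first reaches 101 DD on day 7.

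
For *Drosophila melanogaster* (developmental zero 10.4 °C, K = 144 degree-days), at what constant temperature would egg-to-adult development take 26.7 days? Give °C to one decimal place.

Required daily accumulation = 144 / 26.7 = 5.393 DD/day.
T = T_base + 5.393 = 10.4 + 5.393 = 15.793 ≈ 15.8 °C.

15.8 °C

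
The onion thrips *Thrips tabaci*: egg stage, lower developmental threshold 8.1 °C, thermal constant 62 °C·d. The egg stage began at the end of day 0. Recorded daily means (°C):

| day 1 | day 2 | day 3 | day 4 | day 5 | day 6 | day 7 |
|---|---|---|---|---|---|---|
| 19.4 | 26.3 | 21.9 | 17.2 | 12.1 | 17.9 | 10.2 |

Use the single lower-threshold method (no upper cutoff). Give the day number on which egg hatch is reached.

day 6

Daily DD above 8.1 °C: 11.3, 18.2, 13.8, 9.1, 4.0, 9.8, 2.1.
Cumulative: 11.3, 29.5, 43.3, 52.4, 56.4, 66.2, 68.3.
The total first reaches 62 DD on day 6.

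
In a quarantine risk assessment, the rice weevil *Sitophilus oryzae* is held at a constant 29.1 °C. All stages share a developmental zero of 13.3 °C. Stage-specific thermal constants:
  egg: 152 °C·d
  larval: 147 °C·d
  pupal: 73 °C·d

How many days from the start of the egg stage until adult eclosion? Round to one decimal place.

Daily accumulation at 29.1 °C = 29.1 − 13.3 = 15.8 DD/day.
Total K = 152 + 147 + 73 = 372 DD.
Total duration = 372 / 15.8 = 23.544 ≈ 23.5 days.

23.5 days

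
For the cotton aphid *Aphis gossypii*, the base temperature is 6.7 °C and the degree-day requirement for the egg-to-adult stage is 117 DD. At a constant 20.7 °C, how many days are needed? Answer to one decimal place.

Daily accumulation = 20.7 − 6.7 = 14.0 DD/day.
Duration = 117 / 14.0 = 8.357 ≈ 8.4 days.

8.4 days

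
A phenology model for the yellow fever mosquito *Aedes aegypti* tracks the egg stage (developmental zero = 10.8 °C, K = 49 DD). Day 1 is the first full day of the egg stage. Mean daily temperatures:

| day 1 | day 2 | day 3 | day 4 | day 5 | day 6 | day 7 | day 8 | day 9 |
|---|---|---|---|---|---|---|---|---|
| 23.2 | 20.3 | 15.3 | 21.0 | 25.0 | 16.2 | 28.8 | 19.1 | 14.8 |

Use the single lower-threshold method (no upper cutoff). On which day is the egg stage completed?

Daily DD above 10.8 °C: 12.4, 9.5, 4.5, 10.2, 14.2, 5.4, 18.0, 8.3, 4.0.
Cumulative: 12.4, 21.9, 26.4, 36.6, 50.8, 56.2, 74.2, 82.5, 86.5.
The total first reaches 49 DD on day 5.

day 5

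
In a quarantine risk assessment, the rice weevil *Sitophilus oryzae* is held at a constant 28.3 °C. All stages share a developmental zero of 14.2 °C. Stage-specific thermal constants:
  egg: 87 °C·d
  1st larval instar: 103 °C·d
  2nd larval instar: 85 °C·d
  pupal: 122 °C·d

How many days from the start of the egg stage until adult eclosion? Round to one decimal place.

Daily accumulation at 28.3 °C = 28.3 − 14.2 = 14.1 DD/day.
Total K = 87 + 103 + 85 + 122 = 397 DD.
Total duration = 397 / 14.1 = 28.156 ≈ 28.2 days.

28.2 days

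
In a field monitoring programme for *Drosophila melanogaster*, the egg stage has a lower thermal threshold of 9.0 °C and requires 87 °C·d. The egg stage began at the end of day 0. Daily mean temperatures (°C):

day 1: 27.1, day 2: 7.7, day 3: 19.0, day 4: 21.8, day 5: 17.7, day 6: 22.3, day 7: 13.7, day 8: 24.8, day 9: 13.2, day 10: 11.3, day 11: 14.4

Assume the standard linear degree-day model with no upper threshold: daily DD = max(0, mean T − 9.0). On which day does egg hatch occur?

day 9

Daily DD above 9.0 °C: 18.1, 0.0, 10.0, 12.8, 8.7, 13.3, 4.7, 15.8, 4.2, 2.3, 5.4.
Cumulative: 18.1, 18.1, 28.1, 40.9, 49.6, 62.9, 67.6, 83.4, 87.6, 89.9, 95.3.
The total first reaches 87 DD on day 9.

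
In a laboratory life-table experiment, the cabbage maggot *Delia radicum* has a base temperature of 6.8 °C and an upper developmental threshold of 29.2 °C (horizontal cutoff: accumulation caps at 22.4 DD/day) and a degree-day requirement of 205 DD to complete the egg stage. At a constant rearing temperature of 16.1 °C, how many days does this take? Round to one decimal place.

22.0 days

Daily accumulation = 16.1 − 6.8 = 9.3 DD/day.
Duration = 205 / 9.3 = 22.043 ≈ 22.0 days.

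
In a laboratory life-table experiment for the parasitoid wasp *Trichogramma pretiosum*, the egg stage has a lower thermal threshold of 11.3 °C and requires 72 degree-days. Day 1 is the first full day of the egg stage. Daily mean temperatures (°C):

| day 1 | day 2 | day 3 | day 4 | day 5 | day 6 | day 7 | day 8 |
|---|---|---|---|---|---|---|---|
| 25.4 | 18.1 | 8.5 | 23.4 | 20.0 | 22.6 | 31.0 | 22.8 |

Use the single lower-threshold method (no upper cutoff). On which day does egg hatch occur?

Daily DD above 11.3 °C: 14.1, 6.8, 0.0, 12.1, 8.7, 11.3, 19.7, 11.5.
Cumulative: 14.1, 20.9, 20.9, 33.0, 41.7, 53.0, 72.7, 84.2.
The total first reaches 72 DD on day 7.

day 7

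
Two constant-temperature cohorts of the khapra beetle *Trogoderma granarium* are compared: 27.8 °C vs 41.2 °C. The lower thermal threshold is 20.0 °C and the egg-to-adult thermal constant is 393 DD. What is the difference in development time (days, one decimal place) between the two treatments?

31.8 days

At 27.8 °C: 393 / (27.8 − 20.0) = 393 / 7.8 = 50.385 d.
At 41.2 °C: 393 / (41.2 − 20.0) = 393 / 21.2 = 18.538 d.
Difference = |50.385 − 18.538| = 31.847 ≈ 31.8 days.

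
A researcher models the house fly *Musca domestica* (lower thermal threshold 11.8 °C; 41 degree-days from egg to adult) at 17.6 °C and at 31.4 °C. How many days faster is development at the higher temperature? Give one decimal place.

At 17.6 °C: 41 / (17.6 − 11.8) = 41 / 5.8 = 7.069 d.
At 31.4 °C: 41 / (31.4 − 11.8) = 41 / 19.6 = 2.092 d.
Difference = |7.069 − 2.092| = 4.977 ≈ 5.0 days.

5.0 days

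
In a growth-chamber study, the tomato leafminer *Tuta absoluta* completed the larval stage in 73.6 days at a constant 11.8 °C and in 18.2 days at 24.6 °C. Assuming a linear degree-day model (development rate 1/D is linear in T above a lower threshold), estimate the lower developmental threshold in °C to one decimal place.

7.6 °C

Linear rate model ⇒ the product D·(T − T_b) is constant across temperatures.
73.6·(11.8 − T_b) = 18.2·(24.6 − T_b)
T_b = (73.6·11.8 − 18.2·24.6) / (73.6 − 18.2) = 420.76 / 55.4 = 7.595 °C ≈ 7.6 °C.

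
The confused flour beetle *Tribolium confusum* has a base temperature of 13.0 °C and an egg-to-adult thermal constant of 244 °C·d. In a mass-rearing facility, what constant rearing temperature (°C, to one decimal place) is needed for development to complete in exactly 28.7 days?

Required daily accumulation = 244 / 28.7 = 8.502 DD/day.
T = T_base + 8.502 = 13.0 + 8.502 = 21.502 ≈ 21.5 °C.

21.5 °C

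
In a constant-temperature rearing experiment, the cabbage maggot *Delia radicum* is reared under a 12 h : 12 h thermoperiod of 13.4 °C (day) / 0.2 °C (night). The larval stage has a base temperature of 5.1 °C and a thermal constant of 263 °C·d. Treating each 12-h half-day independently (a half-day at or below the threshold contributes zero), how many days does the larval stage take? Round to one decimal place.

63.4 days

Day half: max(0, 13.4 − 5.1) × 0.5 = 8.3 × 0.5 = 4.15 DD.
Night half: max(0, 0.2 − 5.1) × 0.5 = 0.0 × 0.5 = 0.00 DD.
Per 24 h: 4.15 DD/day.
Duration = 263 / 4.15 = 63.373 ≈ 63.4 days.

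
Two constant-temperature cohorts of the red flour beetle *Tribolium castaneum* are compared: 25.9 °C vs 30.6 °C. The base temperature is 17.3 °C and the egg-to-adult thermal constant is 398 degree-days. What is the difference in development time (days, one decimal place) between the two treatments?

At 25.9 °C: 398 / (25.9 − 17.3) = 398 / 8.6 = 46.279 d.
At 30.6 °C: 398 / (30.6 − 17.3) = 398 / 13.3 = 29.925 d.
Difference = |46.279 − 29.925| = 16.354 ≈ 16.4 days.

16.4 days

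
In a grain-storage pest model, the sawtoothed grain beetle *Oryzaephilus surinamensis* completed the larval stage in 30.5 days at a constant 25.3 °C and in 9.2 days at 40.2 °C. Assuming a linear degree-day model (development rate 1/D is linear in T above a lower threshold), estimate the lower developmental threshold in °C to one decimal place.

18.9 °C

Linear rate model ⇒ the product D·(T − T_b) is constant across temperatures.
30.5·(25.3 − T_b) = 9.2·(40.2 − T_b)
T_b = (30.5·25.3 − 9.2·40.2) / (30.5 − 9.2) = 401.81 / 21.3 = 18.864 °C ≈ 18.9 °C.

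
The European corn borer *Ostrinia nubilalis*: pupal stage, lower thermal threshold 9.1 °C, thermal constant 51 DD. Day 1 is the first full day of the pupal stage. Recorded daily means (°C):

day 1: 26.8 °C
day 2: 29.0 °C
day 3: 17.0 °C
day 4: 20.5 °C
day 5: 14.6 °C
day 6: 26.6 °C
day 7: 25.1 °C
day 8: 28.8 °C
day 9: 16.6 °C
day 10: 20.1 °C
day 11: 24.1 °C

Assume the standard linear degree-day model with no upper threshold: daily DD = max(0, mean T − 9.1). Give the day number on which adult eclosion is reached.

day 4

Daily DD above 9.1 °C: 17.7, 19.9, 7.9, 11.4, 5.5, 17.5, 16.0, 19.7, 7.5, 11.0, 15.0.
Cumulative: 17.7, 37.6, 45.5, 56.9, 62.4, 79.9, 95.9, 115.6, 123.1, 134.1, 149.1.
The total first reaches 51 DD on day 4.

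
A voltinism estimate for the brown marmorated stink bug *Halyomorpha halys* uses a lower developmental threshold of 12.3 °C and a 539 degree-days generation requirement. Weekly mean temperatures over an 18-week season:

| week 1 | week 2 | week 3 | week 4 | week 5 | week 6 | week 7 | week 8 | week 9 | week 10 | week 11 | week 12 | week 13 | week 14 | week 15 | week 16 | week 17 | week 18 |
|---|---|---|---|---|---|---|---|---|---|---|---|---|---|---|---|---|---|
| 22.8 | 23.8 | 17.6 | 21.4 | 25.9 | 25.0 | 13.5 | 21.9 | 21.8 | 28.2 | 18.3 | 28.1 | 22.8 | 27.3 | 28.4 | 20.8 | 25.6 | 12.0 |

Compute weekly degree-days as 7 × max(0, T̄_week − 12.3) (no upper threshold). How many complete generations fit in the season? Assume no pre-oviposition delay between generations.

2 generations

Weekly DD (7 × max(0, T̄ − 12.3)): 73.5, 80.5, 37.1, 63.7, 95.2, 88.9, 8.4, 67.2, 66.5, 111.3, 42.0, 110.6, 73.5, 105.0, 112.7, 59.5, 93.1, 0.0.
Season total = 1288.7 DD.
Complete generations = ⌊1288.7 / 539⌋ = 2.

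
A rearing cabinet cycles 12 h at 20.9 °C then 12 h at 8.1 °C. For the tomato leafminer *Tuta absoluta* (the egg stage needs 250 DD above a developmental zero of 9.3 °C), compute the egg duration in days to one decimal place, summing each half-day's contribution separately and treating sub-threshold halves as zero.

Day half: max(0, 20.9 − 9.3) × 0.5 = 11.6 × 0.5 = 5.80 DD.
Night half: max(0, 8.1 − 9.3) × 0.5 = 0.0 × 0.5 = 0.00 DD.
Per 24 h: 5.80 DD/day.
Duration = 250 / 5.80 = 43.103 ≈ 43.1 days.

43.1 days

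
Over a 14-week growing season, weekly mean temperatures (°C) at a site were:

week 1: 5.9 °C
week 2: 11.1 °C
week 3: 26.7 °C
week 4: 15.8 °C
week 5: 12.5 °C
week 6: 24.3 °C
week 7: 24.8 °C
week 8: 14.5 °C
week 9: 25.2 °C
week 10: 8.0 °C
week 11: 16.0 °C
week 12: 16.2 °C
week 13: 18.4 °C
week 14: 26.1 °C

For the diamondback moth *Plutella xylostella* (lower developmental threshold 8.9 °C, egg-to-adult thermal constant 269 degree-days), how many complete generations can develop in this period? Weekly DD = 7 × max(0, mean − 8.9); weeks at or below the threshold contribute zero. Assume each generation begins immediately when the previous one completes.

3 generations

Weekly DD (7 × max(0, T̄ − 8.9)): 0.0, 15.4, 124.6, 48.3, 25.2, 107.8, 111.3, 39.2, 114.1, 0.0, 49.7, 51.1, 66.5, 120.4.
Season total = 873.6 DD.
Complete generations = ⌊873.6 / 269⌋ = 3.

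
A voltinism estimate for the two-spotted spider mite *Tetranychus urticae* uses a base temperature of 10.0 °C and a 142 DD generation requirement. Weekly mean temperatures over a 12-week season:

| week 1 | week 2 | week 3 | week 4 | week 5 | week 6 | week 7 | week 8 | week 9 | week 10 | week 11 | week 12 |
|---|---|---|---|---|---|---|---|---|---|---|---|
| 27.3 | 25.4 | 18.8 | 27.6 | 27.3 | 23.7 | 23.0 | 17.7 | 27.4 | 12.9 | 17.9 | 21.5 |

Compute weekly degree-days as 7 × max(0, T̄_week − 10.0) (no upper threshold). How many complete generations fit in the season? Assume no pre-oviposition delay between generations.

7 generations

Weekly DD (7 × max(0, T̄ − 10.0)): 121.1, 107.8, 61.6, 123.2, 121.1, 95.9, 91.0, 53.9, 121.8, 20.3, 55.3, 80.5.
Season total = 1053.5 DD.
Complete generations = ⌊1053.5 / 142⌋ = 7.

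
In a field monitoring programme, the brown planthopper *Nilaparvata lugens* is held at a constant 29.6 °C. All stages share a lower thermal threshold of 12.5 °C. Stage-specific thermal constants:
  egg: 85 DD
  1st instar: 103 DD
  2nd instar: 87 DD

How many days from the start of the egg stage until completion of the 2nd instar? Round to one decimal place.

Daily accumulation at 29.6 °C = 29.6 − 12.5 = 17.1 DD/day.
Total K = 85 + 103 + 87 = 275 DD.
Total duration = 275 / 17.1 = 16.082 ≈ 16.1 days.

16.1 days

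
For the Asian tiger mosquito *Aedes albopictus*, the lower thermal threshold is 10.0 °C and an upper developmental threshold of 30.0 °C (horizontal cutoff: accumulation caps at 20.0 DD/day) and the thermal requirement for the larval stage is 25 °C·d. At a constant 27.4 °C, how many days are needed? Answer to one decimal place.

Daily accumulation = 27.4 − 10.0 = 17.4 DD/day.
Duration = 25 / 17.4 = 1.437 ≈ 1.4 days.

1.4 days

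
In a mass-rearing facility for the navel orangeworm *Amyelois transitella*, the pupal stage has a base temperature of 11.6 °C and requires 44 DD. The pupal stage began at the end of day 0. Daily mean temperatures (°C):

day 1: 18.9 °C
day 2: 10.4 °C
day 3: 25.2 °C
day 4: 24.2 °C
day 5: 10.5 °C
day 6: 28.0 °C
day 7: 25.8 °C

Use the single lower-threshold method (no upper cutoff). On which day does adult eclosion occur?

Daily DD above 11.6 °C: 7.3, 0.0, 13.6, 12.6, 0.0, 16.4, 14.2.
Cumulative: 7.3, 7.3, 20.9, 33.5, 33.5, 49.9, 64.1.
The total first reaches 44 DD on day 6.

day 6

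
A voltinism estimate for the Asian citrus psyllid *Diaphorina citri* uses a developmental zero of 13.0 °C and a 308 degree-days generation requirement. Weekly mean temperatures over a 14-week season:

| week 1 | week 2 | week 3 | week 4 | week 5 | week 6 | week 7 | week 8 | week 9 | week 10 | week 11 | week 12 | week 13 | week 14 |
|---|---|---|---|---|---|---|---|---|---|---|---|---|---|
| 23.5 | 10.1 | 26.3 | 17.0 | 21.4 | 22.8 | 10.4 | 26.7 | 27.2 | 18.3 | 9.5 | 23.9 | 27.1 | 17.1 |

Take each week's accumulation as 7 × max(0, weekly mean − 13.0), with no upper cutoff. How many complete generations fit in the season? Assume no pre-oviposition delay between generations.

2 generations

Weekly DD (7 × max(0, T̄ − 13.0)): 73.5, 0.0, 93.1, 28.0, 58.8, 68.6, 0.0, 95.9, 99.4, 37.1, 0.0, 76.3, 98.7, 28.7.
Season total = 758.1 DD.
Complete generations = ⌊758.1 / 308⌋ = 2.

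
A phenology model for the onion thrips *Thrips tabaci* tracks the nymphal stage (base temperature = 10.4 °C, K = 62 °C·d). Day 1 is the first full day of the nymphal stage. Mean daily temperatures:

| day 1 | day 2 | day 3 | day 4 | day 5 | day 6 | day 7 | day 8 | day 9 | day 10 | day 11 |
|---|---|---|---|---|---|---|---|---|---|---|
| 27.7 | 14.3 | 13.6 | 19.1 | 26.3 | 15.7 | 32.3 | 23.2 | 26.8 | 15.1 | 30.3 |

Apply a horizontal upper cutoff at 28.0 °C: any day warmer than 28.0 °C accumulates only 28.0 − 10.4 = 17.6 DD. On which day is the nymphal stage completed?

day 7

Daily DD above 10.4 °C (capped at 17.6): 17.3, 3.9, 3.2, 8.7, 15.9, 5.3, 17.6, 12.8, 16.4, 4.7, 17.6.
Cumulative: 17.3, 21.2, 24.4, 33.1, 49.0, 54.3, 71.9, 84.7, 101.1, 105.8, 123.4.
The total first reaches 62 DD on day 7.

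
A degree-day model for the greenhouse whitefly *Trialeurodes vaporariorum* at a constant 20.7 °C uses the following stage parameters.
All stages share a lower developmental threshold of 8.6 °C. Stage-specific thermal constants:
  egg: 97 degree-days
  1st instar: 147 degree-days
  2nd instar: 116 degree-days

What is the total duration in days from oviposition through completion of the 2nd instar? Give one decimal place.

29.8 days

Daily accumulation at 20.7 °C = 20.7 − 8.6 = 12.1 DD/day.
Total K = 97 + 147 + 116 = 360 DD.
Total duration = 360 / 12.1 = 29.752 ≈ 29.8 days.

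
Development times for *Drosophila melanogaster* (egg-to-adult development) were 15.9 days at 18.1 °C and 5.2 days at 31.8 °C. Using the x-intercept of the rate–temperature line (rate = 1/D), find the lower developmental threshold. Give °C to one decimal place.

Linear rate model ⇒ the product D·(T − T_b) is constant across temperatures.
15.9·(18.1 − T_b) = 5.2·(31.8 − T_b)
T_b = (15.9·18.1 − 5.2·31.8) / (15.9 − 5.2) = 122.43 / 10.7 = 11.442 °C ≈ 11.4 °C.

11.4 °C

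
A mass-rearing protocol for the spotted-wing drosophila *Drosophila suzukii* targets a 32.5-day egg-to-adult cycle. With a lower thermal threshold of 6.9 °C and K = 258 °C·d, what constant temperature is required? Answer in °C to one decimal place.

Required daily accumulation = 258 / 32.5 = 7.938 DD/day.
T = T_base + 7.938 = 6.9 + 7.938 = 14.838 ≈ 14.8 °C.

14.8 °C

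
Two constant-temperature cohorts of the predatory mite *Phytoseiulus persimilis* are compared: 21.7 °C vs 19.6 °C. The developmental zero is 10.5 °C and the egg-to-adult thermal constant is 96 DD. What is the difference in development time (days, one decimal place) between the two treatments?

2.0 days

At 21.7 °C: 96 / (21.7 − 10.5) = 96 / 11.2 = 8.571 d.
At 19.6 °C: 96 / (19.6 − 10.5) = 96 / 9.1 = 10.549 d.
Difference = |8.571 − 10.549| = 1.978 ≈ 2.0 days.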